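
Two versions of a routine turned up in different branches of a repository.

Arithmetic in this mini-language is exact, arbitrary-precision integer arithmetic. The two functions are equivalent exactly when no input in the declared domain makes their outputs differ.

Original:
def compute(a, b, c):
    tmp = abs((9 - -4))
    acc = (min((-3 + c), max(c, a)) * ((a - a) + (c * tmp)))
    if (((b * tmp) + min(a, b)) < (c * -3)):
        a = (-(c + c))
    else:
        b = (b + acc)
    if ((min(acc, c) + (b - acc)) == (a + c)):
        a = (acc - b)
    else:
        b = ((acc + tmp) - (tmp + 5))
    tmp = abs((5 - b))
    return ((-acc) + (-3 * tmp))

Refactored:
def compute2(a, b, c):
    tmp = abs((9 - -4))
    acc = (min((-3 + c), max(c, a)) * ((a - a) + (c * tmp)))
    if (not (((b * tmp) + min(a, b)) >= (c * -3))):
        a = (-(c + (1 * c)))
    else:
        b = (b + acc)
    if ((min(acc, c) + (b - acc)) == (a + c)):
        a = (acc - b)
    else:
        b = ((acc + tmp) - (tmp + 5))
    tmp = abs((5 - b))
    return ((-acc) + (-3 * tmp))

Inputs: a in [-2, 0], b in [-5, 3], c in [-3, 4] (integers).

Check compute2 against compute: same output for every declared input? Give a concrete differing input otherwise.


Behavior is preserved: although constant usage differs, plus comparison usage differs, plus boolean connective usage differs, plus arithmetic usage differs, the outputs never diverge.
Tracing a=-1, b=0, c=-1: compute: tmp becomes 13; next acc becomes 52; next (((b * tmp) + min(a, b)) < (c * -3)) evaluates to true; next a becomes 2; next ((min(acc, c) + (b - acc)) == (a + c)) evaluates to false; next b becomes 47; next tmp becomes 42; next final value -178 | compute2: tmp becomes 13; next acc becomes 52; next (not (((b * tmp) + min(a, b)) >= (c * -3))) evaluates to true; next a becomes 2; next ((min(acc, c) + (b - acc)) == (a + c)) evaluates to false; next b becomes 47; next tmp becomes 42; next final value -178 — matching result -178.
Every one of the 216 inputs gives matching results.
verdict: equivalent


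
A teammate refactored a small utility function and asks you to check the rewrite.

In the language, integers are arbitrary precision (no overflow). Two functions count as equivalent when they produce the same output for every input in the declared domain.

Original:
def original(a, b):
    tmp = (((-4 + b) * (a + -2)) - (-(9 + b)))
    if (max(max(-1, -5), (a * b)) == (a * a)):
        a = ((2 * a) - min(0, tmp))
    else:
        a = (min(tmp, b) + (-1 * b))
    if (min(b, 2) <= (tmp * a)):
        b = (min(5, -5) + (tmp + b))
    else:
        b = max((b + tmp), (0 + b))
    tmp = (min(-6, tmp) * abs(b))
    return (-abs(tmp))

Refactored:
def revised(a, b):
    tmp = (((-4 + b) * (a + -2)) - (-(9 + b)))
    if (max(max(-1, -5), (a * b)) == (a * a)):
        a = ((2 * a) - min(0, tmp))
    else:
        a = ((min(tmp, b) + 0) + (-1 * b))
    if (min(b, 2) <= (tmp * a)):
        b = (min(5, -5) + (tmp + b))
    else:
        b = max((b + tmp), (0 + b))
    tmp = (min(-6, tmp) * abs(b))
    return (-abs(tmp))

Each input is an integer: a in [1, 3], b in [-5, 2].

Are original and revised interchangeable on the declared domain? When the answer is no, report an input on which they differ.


Reading the diff, among the changes: arithmetic usage differs; constant usage differs.
One worked example (a=1, b=-2) — original: tmp becomes 13; next (max(max(-1, -5), (a * b)) == (a * a)) evaluates to false; next a becomes 0; next (min(b, 2) <= (tmp * a)) evaluates to true; next b becomes 6; next tmp becomes -36; next final value -36; revised: tmp becomes 13; next (max(max(-1, -5), (a * b)) == (a * a)) evaluates to false; next a becomes 0; next (min(b, 2) <= (tmp * a)) evaluates to true; next b becomes 6; next tmp becomes -36; next final value -36; agreement on -36.
Every one of the 24 inputs gives matching results.
verdict: equivalent


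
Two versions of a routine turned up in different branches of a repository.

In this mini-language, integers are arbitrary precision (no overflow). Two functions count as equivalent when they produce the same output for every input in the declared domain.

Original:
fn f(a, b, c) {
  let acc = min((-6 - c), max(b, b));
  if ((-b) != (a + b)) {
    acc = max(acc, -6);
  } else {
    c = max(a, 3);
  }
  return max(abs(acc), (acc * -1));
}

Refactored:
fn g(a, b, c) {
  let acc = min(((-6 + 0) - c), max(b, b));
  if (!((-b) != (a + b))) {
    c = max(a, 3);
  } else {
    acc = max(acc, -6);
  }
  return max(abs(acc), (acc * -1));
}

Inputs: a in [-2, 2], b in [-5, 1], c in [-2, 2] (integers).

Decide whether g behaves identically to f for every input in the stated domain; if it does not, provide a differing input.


Behavior is preserved: although boolean connective usage differs; constant usage differs; arithmetic usage differs, the outputs never diverge.
Spot check at a=-2, b=-4, c=-2 — f: acc = -4; ((-b) != (a + b)) -> true; acc = -4; return 4. g: acc = -4; (!((-b) != (a + b))) -> false; acc = -4; return 4. Both give 4.
Across all 175 domain points the two functions coincide.
verdict: equivalent


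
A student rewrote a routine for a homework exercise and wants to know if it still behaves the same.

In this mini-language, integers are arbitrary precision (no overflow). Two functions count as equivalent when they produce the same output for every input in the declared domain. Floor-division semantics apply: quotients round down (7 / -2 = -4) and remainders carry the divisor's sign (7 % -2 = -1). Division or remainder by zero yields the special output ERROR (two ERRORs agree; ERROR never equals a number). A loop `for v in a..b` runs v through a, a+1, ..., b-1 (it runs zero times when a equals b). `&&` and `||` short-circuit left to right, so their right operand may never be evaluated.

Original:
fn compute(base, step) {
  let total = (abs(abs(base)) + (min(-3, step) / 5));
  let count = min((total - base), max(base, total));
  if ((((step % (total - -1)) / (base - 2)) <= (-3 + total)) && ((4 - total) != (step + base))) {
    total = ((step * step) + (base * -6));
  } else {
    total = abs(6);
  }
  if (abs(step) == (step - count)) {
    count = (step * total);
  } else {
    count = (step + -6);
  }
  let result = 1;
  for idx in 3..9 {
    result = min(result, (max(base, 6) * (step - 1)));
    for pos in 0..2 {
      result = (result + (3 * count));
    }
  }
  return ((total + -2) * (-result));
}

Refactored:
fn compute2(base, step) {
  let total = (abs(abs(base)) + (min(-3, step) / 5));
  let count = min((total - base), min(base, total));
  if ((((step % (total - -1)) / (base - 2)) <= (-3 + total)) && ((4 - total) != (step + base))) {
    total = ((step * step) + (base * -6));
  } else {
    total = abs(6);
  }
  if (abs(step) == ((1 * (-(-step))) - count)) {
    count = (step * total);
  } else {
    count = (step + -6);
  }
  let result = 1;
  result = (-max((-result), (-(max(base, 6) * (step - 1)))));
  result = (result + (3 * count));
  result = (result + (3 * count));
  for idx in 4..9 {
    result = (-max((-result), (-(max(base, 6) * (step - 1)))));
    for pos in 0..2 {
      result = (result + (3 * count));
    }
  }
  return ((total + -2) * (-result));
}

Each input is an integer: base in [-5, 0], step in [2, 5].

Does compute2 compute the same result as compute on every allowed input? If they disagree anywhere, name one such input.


Not equivalent: base=-1, step=2 separates them (-312 vs 572).
compute: total=0, then count=0, then ((((step % (total - -1)) / (base - 2)) <= (-3 + total)) && ((4 - total) != (step + base))) is false, then total=6, then (abs(step) == (step - count)) is true, then count=12, then result=1, then (idx=3), then result=1, then (pos=0), then result=37, then (pos=1), then result=73, then (idx=4), then result=6, then (pos=0), then result=42, then (pos=1), then result=78, then (idx=5), then result=6, then (pos=0), then result=42, then (pos=1), then result=78, then (idx=6), then result=6, then (pos=0), then result=42, then (pos=1), then result=78, then (idx=7), then result=6, then (pos=0), then result=42, then (pos=1), then result=78, then (idx=8), then result=6, then (pos=0), then result=42, then (pos=1), then result=78, then returns -312
compute2: total=0, then count=-1, then ((((step % (total - -1)) / (base - 2)) <= (-3 + total)) && ((4 - total) != (step + base))) is false, then total=6, then (abs(step) == ((1 * (-(-step))) - count)) is false, then count=-4, then result=1, then result=1, then result=-11, then result=-23, then (idx=4), then result=-23, then (pos=0), then result=-35, then (pos=1), then result=-47, then (idx=5), then result=-47, then (pos=0), then result=-59, then (pos=1), then result=-71, then (idx=6), then result=-71, then (pos=0), then result=-83, then (pos=1), then result=-95, then (idx=7), then result=-95, then (pos=0), then result=-107, then (pos=1), then result=-119, then (idx=8), then result=-119, then (pos=0), then result=-131, then (pos=1), then result=-143, then returns 572
verdict: not equivalent; witness: base=-1, step=2


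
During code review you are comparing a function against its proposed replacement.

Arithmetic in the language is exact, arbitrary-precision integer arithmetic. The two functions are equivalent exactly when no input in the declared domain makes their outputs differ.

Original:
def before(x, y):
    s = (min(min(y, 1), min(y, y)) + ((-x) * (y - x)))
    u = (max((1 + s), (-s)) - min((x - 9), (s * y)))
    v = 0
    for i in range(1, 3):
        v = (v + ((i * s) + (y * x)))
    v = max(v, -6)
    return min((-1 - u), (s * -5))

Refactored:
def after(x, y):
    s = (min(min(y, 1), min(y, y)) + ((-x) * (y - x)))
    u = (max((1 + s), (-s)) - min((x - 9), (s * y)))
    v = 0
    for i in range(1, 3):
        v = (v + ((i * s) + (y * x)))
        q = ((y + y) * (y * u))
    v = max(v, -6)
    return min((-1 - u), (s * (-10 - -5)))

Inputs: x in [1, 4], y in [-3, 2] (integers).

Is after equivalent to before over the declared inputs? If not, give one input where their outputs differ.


Side by side, the visible changes include: constant usage differs; arithmetic usage differs; local variable names differ; statement counts differ.
As a probe, take x=3, y=0: before runs s=9, then u=16, then v=0, then (i=1), then v=9, then (i=2), then v=27, then v=27, then returns -45; after runs s=9, then u=16, then v=0, then (i=1), then v=9, then q=0, then (i=2), then v=27, then q=0, then v=27, then returns -45; both end at -45.
An exhaustive pass over the 24 declared inputs shows identical outputs.
verdict: equivalent


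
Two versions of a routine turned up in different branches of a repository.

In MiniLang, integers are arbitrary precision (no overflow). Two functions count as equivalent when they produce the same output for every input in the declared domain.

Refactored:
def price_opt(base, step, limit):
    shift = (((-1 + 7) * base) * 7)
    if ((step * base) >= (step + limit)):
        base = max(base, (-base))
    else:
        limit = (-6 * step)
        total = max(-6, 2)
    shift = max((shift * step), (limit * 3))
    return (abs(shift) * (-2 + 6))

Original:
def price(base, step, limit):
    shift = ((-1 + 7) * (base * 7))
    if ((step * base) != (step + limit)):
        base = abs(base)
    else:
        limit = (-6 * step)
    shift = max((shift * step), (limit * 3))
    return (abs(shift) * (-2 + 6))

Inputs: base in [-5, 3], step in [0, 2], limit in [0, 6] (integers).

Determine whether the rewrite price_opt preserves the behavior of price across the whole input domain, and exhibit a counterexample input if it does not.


These are not equivalent — on base=-5, step=0, limit=1 the outputs split (12 vs 0).
price: shift = -210; ((step * base) != (step + limit)) -> true; base = 5; shift = 3; return 12
price_opt: shift = -210; ((step * base) >= (step + limit)) -> false; limit = 0; total = 2; shift = 0; return 0
verdict: not equivalent; witness: base=-5, step=0, limit=1


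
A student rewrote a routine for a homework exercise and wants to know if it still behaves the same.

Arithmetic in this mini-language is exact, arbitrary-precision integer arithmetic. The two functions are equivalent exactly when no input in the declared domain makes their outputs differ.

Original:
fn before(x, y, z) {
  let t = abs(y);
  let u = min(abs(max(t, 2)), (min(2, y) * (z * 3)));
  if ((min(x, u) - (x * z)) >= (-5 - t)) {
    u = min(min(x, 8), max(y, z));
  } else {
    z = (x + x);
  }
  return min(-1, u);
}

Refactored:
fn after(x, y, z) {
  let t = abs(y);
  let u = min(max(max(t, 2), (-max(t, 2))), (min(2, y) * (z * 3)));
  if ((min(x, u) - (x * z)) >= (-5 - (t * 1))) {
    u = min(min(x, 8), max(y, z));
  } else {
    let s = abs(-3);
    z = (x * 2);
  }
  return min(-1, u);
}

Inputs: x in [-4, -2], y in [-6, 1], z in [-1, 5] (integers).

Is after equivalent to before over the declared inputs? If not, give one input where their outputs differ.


The two are interchangeable: statement counts differ, plus min/max/abs usage differs, plus constant usage differs, plus local variable names differ, plus arithmetic usage differs, and every declared input agrees.
Spot check at x=-3, y=-1, z=0 — before: t := 1 | u := 0 | ((min(x, u) - (x * z)) >= (-5 - t)): true | u := -3 | result -3. after: t := 1 | u := 0 | ((min(x, u) - (x * z)) >= (-5 - (t * 1))): true | u := -3 | result -3. Both give -3.
An exhaustive pass over the 168 declared inputs shows identical outputs.
verdict: equivalent


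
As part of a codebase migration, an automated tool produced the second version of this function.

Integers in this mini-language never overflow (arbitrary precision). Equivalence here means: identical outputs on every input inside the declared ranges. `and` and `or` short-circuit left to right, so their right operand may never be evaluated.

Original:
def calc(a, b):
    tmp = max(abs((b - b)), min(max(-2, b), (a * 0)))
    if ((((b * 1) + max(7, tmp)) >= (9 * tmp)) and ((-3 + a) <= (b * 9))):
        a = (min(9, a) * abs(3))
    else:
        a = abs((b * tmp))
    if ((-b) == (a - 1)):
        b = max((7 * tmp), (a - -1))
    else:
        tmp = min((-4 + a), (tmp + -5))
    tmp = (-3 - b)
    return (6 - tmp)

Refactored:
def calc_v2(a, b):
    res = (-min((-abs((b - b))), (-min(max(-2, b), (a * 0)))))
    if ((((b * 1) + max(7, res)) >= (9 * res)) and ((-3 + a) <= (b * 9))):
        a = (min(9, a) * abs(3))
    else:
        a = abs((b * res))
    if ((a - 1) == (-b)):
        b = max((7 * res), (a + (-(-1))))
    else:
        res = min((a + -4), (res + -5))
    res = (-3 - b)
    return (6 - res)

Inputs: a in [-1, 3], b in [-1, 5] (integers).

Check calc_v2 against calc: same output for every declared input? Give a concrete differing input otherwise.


Equivalent — the differences include local variable names differ; and arithmetic usage differs; and min/max/abs usage differs, yet no declared input distinguishes the two.
As a probe, take a=1, b=1: calc runs tmp=0, then ((((b * 1) + max(7, tmp)) >= (9 * tmp)) and ((-3 + a) <= (b * 9))) is true, then a=3, then ((-b) == (a - 1)) is false, then tmp=-5, then tmp=-4, then returns 10; calc_v2 runs res=0, then ((((b * 1) + max(7, res)) >= (9 * res)) and ((-3 + a) <= (b * 9))) is true, then a=3, then ((a - 1) == (-b)) is false, then res=-5, then res=-4, then returns 10; both end at 10.
Sweeping the whole domain (35 inputs) finds no disagreement.
verdict: equivalent


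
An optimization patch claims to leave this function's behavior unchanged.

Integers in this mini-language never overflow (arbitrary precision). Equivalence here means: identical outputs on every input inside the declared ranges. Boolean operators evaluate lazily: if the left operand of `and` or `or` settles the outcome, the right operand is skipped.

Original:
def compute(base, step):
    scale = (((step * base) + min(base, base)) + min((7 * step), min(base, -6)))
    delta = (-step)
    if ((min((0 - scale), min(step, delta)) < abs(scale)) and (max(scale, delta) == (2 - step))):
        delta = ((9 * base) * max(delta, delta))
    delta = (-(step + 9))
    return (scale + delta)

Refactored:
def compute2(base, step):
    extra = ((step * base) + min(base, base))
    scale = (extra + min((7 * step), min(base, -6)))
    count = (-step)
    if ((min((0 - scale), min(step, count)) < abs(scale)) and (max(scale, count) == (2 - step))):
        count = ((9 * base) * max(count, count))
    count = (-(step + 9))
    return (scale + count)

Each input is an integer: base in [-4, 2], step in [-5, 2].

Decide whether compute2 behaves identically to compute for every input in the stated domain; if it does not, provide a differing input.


Side by side, the visible changes include: local variable names differ; statement counts differ.
Tracing base=1, step=-4: compute: scale := -31 | delta := 4 | ((min((0 - scale), min(step, delta)) < abs(scale)) and (max(scale, delta) == (2 - step))): false | delta := -5 | result -36 | compute2: extra := -3 | scale := -31 | count := 4 | ((min((0 - scale), min(step, count)) < abs(scale)) and (max(scale, count) == (2 - step))): false | count := -5 | result -36 — matching result -36.
Sweeping the whole domain (56 inputs) finds no disagreement.
verdict: equivalent


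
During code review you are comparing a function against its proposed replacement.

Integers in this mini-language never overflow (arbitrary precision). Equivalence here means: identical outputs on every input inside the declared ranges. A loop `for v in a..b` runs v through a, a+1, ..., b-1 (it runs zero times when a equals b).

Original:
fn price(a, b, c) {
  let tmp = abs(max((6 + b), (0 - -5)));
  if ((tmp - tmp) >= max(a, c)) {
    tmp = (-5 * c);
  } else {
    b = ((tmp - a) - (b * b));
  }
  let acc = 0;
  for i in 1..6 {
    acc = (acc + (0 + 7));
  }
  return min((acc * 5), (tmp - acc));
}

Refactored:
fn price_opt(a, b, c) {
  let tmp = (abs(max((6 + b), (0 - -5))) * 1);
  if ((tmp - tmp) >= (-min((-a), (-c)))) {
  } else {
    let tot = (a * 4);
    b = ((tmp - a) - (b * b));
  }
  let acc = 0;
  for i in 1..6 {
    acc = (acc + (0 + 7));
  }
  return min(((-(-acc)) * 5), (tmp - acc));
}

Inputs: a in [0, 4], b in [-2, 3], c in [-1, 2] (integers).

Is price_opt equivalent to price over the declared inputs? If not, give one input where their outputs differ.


These are not equivalent — on a=0, b=-2, c=0 the outputs split (-35 vs -30).
price: tmp = 5; ((tmp - tmp) >= max(a, c)) -> true; tmp = 0; acc = 0; [i=1]; acc = 7; [i=2]; acc = 14; [i=3]; acc = 21; [i=4]; acc = 28; [i=5]; acc = 35; return -35
price_opt: tmp = 5; ((tmp - tmp) >= (-min((-a), (-c)))) -> true; acc = 0; [i=1]; acc = 7; [i=2]; acc = 14; [i=3]; acc = 21; [i=4]; acc = 28; [i=5]; acc = 35; return -30
verdict: not equivalent; witness: a=0, b=-2, c=0


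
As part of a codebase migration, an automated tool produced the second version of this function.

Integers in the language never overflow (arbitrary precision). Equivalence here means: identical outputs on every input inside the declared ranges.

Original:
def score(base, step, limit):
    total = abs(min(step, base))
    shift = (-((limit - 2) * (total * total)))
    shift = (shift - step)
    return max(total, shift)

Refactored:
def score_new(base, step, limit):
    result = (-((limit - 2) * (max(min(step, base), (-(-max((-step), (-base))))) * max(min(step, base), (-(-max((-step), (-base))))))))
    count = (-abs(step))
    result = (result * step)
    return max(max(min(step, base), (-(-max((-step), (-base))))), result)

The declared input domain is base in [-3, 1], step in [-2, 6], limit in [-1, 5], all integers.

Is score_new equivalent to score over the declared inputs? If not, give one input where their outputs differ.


Take base=-3, step=-2, limit=-1.
score: total=3, then shift=27, then shift=29, then returns 29
score_new: result=27, then count=-2, then result=-54, then returns 3
29 != 3, so the rewrite changes behavior.
verdict: not equivalent; witness: base=-3, step=-2, limit=-1


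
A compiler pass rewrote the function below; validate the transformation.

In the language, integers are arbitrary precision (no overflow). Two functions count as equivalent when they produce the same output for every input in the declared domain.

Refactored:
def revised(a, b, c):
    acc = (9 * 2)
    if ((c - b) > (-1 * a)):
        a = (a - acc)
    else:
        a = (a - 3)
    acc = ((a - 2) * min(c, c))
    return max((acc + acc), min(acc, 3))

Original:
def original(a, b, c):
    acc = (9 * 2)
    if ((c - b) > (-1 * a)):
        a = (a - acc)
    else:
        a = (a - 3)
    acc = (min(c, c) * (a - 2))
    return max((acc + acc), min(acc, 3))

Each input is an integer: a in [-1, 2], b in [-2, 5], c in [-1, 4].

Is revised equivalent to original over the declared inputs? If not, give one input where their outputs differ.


The two versions differ — the changes include same computation, different form.
One worked example (a=1, b=5, c=2) — original: acc=18, then ((c - b) > (-1 * a)) is false, then a=-2, then acc=-8, then returns -8; revised: acc=18, then ((c - b) > (-1 * a)) is false, then a=-2, then acc=-8, then returns -8; agreement on -8.
Every one of the 192 inputs gives matching results.
verdict: equivalent


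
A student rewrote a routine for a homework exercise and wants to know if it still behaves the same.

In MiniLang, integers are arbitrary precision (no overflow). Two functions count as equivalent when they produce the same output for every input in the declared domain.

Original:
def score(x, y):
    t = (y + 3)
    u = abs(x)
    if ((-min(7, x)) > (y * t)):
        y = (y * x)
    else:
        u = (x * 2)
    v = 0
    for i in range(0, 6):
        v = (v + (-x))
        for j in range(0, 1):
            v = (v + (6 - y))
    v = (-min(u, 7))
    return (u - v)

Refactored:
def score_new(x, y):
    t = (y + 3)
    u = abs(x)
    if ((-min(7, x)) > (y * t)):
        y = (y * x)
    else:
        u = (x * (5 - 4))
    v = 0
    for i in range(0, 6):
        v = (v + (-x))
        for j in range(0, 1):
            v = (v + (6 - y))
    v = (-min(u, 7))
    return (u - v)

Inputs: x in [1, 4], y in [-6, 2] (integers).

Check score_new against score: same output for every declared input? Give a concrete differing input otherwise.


These are not equivalent — on x=1, y=-6 the outputs split (4 vs 2).
score: t = -3; u = 1; ((-min(7, x)) > (y * t)) -> false; u = 2; v = 0; [i=0]; v = -1; [j=0]; v = 11; [i=1]; v = 10; [j=0]; v = 22; [i=2]; v = 21; [j=0]; v = 33; [i=3]; v = 32; [j=0]; v = 44; [i=4]; v = 43; [j=0]; v = 55; [i=5]; v = 54; [j=0]; v = 66; v = -2; return 4
score_new: t = -3; u = 1; ((-min(7, x)) > (y * t)) -> false; u = 1; v = 0; [i=0]; v = -1; [j=0]; v = 11; [i=1]; v = 10; [j=0]; v = 22; [i=2]; v = 21; [j=0]; v = 33; [i=3]; v = 32; [j=0]; v = 44; [i=4]; v = 43; [j=0]; v = 55; [i=5]; v = 54; [j=0]; v = 66; v = -1; return 2
verdict: not equivalent; witness: x=1, y=-6


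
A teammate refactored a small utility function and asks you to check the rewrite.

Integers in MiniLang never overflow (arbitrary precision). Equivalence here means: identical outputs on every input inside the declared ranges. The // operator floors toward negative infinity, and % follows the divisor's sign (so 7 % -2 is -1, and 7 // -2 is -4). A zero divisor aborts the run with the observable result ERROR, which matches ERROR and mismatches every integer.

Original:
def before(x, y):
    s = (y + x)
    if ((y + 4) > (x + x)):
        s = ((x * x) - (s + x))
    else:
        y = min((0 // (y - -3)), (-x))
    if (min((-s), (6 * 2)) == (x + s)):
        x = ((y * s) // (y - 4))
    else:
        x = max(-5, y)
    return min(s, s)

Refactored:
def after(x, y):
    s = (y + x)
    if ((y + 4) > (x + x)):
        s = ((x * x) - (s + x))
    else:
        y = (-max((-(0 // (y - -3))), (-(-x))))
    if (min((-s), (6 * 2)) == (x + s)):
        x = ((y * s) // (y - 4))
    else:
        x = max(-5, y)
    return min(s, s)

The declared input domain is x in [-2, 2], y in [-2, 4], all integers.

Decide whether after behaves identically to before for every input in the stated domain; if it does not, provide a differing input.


Comparing the listings, the differences include: min/max/abs usage differs.
Spot check at x=2, y=4 — before: s = 6; ((y + 4) > (x + x)) -> true; s = -4; (min((-s), (6 * 2)) == (x + s)) -> false; x = 4; return -4. after: s = 6; ((y + 4) > (x + x)) -> true; s = -4; (min((-s), (6 * 2)) == (x + s)) -> false; x = 4; return -4. Both give -4.
Checked all 35 inputs in the declared domain: the outputs agree on every one.
verdict: equivalent


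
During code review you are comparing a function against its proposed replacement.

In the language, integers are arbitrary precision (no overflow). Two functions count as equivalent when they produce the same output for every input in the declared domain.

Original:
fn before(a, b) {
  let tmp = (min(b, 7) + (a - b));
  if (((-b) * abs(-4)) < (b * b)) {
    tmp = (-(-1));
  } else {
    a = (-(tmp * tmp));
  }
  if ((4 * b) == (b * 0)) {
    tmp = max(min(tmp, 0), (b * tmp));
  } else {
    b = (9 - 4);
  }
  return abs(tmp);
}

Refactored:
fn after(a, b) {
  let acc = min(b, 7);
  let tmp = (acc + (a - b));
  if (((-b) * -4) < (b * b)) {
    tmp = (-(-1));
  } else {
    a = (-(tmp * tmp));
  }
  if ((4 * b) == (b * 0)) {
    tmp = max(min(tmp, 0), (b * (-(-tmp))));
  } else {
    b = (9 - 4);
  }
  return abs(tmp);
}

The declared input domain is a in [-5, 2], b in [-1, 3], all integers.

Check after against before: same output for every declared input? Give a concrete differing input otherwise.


a=-5, b=-1 yields 5 from before but 1 from after.
verdict: not equivalent; witness: a=-5, b=-1


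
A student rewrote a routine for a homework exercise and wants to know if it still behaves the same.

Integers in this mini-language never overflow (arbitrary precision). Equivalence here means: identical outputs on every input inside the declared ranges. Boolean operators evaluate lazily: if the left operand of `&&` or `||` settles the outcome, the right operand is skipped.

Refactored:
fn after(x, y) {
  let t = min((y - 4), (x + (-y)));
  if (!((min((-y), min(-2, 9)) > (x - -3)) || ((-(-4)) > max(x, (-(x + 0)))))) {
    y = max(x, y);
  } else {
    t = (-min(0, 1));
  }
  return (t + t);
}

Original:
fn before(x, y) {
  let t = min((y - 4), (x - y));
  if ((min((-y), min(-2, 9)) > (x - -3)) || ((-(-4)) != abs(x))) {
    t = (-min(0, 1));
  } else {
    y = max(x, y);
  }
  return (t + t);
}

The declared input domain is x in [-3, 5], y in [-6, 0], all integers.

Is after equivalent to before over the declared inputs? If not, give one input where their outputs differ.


Not equivalent: x=5, y=-6 separates them (0 vs -20).
before: t := -10 | ((min((-y), min(-2, 9)) > (x - -3)) || ((-(-4)) != abs(x))): true | t := 0 | result 0
after: t := -10 | (!((min((-y), min(-2, 9)) > (x - -3)) || ((-(-4)) > max(x, (-(x + 0)))))): true | y := 5 | result -20
verdict: not equivalent; witness: x=5, y=-6


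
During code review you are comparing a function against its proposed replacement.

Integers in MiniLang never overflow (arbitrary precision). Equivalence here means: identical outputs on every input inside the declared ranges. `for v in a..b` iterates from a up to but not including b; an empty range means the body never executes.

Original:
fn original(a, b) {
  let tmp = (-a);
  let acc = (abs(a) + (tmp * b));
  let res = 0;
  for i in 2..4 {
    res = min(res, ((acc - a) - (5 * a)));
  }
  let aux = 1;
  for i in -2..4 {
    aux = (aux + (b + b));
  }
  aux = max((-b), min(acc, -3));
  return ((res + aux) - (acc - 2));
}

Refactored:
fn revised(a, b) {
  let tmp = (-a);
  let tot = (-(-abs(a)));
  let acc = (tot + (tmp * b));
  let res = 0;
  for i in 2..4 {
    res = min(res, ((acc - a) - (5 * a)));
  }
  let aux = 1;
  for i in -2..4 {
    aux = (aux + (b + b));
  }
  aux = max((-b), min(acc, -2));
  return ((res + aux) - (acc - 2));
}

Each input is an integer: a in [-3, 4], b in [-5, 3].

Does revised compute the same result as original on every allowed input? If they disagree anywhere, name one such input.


There is a counterexample at a=-3, b=3: -13 on one side, -12 on the other.
original: tmp = 3; acc = 12; res = 0; [i=2]; res = 0; [i=3]; res = 0; aux = 1; [i=-2]; aux = 7; [i=-1]; aux = 13; [i=0]; aux = 19; [i=1]; aux = 25; [i=2]; aux = 31; [i=3]; aux = 37; aux = -3; return -13
revised: tmp = 3; tot = 3; acc = 12; res = 0; [i=2]; res = 0; [i=3]; res = 0; aux = 1; [i=-2]; aux = 7; [i=-1]; aux = 13; [i=0]; aux = 19; [i=1]; aux = 25; [i=2]; aux = 31; [i=3]; aux = 37; aux = -2; return -12
verdict: not equivalent; witness: a=-3, b=3


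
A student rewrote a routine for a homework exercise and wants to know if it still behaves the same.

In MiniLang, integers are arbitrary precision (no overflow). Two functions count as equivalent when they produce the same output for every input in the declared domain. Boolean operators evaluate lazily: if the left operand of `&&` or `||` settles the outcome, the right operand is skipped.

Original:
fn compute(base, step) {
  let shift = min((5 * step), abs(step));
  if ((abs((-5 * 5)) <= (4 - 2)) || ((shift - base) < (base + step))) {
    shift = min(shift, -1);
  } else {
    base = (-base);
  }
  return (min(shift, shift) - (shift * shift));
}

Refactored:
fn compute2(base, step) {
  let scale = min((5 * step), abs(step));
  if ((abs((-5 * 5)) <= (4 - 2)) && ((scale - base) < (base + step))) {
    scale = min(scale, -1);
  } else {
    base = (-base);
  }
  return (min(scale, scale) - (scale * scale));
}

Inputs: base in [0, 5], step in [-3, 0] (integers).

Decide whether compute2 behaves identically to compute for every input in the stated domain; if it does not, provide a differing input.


These are not equivalent — on base=1, step=0 the outputs split (-2 vs 0).
compute: shift = 0; ((abs((-5 * 5)) <= (4 - 2)) || ((shift - base) < (base + step))) -> true; shift = -1; return -2
compute2: scale = 0; ((abs((-5 * 5)) <= (4 - 2)) && ((scale - base) < (base + step))) -> false; base = -1; return 0
verdict: not equivalent; witness: base=1, step=0


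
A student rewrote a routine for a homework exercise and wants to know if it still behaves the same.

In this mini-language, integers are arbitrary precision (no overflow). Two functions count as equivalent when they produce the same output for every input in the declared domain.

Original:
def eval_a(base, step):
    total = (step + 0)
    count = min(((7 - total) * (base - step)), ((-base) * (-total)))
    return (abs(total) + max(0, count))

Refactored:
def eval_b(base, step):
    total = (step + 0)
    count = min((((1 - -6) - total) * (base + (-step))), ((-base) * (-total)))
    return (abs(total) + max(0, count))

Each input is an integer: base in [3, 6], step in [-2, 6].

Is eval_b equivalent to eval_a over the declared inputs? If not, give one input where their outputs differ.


Behavior is preserved: although arithmetic usage differs; also constant usage differs, the outputs never diverge.
As a probe, take base=4, step=1: eval_a runs total = 1; count = 4; return 5; eval_b runs total = 1; count = 4; return 5; both end at 5.
Every one of the 36 inputs gives matching results.
verdict: equivalent


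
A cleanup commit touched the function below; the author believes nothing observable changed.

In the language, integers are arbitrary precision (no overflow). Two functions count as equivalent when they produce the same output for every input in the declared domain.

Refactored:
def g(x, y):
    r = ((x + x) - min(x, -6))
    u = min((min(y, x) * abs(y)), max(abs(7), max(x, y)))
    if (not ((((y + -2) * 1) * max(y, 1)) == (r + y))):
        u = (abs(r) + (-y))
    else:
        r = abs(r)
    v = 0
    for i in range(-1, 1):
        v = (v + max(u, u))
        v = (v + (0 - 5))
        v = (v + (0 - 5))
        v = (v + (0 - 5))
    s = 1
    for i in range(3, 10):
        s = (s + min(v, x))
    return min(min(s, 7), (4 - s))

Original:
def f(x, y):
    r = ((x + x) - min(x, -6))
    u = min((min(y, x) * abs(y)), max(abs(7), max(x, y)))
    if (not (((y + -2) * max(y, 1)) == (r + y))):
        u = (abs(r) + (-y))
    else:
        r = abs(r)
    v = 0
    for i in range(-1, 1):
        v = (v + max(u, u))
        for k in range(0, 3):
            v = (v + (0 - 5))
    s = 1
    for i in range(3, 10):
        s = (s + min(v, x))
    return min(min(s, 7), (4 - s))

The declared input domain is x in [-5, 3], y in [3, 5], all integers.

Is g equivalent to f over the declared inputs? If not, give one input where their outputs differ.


Behavior is preserved: although local variable names differ, plus loop structure differs, plus constant usage differs, plus statement counts differ, plus arithmetic usage differs, the outputs never diverge.
Tracing x=-2, y=4: f: r := 2 | u := -8 | (not (((y + -2) * max(y, 1)) == (r + y))): true | u := -2 | v := 0 | iter i=-1: | v := -2 | iter k=0: | v := -7 | iter k=1: | v := -12 | iter k=2: | v := -17 | iter i=0: | v := -19 | iter k=0: | v := -24 | iter k=1: | v := -29 | iter k=2: | v := -34 | s := 1 | iter i=3: | s := -33 | iter i=4: | s := -67 | iter i=5: | s := -101 | iter i=6: | s := -135 | iter i=7: | s := -169 | iter i=8: | s := -203 | iter i=9: | s := -237 | result -237 | g: r := 2 | u := -8 | (not ((((y + -2) * 1) * max(y, 1)) == (r + y))): true | u := -2 | v := 0 | iter i=-1: | v := -2 | v := -7 | v := -12 | v := -17 | iter i=0: | v := -19 | v := -24 | v := -29 | v := -34 | s := 1 | iter i=3: | s := -33 | iter i=4: | s := -67 | iter i=5: | s := -101 | iter i=6: | s := -135 | iter i=7: | s := -169 | iter i=8: | s := -203 | iter i=9: | s := -237 | result -237 — matching result -237.
Across all 27 domain points the two functions coincide.
verdict: equivalent


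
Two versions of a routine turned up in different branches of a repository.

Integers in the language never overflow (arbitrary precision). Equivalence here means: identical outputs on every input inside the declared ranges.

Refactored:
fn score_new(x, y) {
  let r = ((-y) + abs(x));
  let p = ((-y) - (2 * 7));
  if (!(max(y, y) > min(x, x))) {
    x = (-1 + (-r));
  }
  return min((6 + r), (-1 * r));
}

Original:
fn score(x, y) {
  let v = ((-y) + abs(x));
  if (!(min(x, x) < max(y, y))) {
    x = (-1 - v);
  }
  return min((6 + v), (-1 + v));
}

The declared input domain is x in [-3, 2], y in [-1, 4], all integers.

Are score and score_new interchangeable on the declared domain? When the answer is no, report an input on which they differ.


These are not equivalent — on x=-3, y=-1 the outputs split (3 vs -4).
score: v = 4; (!(min(x, x) < max(y, y))) -> false; return 3
score_new: r = 4; p = -13; (!(max(y, y) > min(x, x))) -> false; return -4
verdict: not equivalent; witness: x=-3, y=-1


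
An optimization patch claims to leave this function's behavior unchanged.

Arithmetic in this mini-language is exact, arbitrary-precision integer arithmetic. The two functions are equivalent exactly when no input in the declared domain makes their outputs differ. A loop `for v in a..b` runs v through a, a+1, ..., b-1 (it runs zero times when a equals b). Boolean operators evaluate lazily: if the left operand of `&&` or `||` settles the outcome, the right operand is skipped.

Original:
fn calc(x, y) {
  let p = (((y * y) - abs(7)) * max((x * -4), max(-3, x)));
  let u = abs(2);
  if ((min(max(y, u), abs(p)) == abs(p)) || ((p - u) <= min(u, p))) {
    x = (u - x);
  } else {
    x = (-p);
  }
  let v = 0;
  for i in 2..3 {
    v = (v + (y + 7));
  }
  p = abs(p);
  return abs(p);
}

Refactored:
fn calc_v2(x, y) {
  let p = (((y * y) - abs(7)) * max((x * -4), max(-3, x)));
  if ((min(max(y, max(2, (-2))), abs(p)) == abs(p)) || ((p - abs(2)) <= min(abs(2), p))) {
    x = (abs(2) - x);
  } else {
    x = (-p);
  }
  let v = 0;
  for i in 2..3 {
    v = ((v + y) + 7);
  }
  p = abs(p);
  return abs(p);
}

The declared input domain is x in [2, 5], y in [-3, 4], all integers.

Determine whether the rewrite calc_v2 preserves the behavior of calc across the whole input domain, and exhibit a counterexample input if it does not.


Comparing the listings, the differences include: constant usage differs; and statement counts differ; and min/max/abs usage differs; and local variable names differ.
Tracing x=5, y=1: calc: p becomes -30; next u becomes 2; next ((min(max(y, u), abs(p)) == abs(p)) || ((p - u) <= min(u, p))) evaluates to true; next x becomes -3; next v becomes 0; next at i=2:; next v becomes 8; next p becomes 30; next final value 30 | calc_v2: p becomes -30; next ((min(max(y, max(2, (-2))), abs(p)) == abs(p)) || ((p - abs(2)) <= min(abs(2), p))) evaluates to true; next x becomes -3; next v becomes 0; next at i=2:; next v becomes 8; next p becomes 30; next final value 30 — matching result 30.
Sweeping the whole domain (32 inputs) finds no disagreement.
verdict: equivalent


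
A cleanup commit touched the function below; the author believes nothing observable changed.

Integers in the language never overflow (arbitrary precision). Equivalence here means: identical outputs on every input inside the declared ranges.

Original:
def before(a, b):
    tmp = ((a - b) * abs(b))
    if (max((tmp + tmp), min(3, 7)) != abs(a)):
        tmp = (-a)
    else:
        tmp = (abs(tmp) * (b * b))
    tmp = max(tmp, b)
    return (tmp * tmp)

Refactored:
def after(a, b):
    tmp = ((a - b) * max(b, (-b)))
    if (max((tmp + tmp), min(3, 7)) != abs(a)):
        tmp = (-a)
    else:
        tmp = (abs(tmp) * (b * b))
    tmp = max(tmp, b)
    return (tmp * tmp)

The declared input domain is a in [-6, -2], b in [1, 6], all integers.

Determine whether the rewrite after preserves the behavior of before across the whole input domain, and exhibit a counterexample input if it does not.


Behavior is preserved: although min/max/abs usage differs, the outputs never diverge.
Spot check at a=-6, b=6 — before: tmp=-72, then (max((tmp + tmp), min(3, 7)) != abs(a)) is true, then tmp=6, then tmp=6, then returns 36. after: tmp=-72, then (max((tmp + tmp), min(3, 7)) != abs(a)) is true, then tmp=6, then tmp=6, then returns 36. Both give 36.
Checked all 30 inputs in the declared domain: the outputs agree on every one.
verdict: equivalent


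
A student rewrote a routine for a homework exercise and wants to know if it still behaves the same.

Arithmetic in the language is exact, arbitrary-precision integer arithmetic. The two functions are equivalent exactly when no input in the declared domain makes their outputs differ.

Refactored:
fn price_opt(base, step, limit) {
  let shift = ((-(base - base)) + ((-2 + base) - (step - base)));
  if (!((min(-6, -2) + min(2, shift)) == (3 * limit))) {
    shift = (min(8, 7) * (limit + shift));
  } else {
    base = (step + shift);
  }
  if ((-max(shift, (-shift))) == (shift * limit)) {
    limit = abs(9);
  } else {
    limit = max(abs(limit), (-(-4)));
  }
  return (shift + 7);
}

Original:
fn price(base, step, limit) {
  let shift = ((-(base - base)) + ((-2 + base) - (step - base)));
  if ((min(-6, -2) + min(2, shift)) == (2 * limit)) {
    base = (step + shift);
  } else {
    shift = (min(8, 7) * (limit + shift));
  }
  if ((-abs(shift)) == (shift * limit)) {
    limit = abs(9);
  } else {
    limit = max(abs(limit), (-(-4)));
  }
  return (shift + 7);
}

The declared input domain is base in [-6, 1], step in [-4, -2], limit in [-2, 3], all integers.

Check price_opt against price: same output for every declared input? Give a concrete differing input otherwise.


At base=-1, step=-4, limit=-2: price gives -7, price_opt gives 7.
verdict: not equivalent; witness: base=-1, step=-4, limit=-2


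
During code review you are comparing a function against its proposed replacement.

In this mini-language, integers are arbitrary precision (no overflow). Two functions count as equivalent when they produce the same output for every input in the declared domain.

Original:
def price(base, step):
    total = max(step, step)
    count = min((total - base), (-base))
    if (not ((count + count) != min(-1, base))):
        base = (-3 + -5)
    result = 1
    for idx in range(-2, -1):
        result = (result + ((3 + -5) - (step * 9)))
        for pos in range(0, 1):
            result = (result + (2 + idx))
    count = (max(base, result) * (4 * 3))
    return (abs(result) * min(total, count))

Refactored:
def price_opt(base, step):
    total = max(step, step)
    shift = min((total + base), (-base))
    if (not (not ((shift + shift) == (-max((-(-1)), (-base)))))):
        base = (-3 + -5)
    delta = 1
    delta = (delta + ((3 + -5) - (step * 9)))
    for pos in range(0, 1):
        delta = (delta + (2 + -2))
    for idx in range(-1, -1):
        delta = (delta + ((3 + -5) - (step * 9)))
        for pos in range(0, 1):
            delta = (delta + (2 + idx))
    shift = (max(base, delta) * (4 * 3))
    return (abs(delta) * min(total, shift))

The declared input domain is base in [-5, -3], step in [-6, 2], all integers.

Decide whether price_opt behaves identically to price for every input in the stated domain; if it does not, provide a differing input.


Evaluate both at base=-4, step=2.
price: total = 2; count = 4; (not ((count + count) != min(-1, base))) -> false; result = 1; [idx=-2]; result = -19; [pos=0]; result = -19; count = -48; return -912
price_opt: total = 2; shift = -2; (not (not ((shift + shift) == (-max((-(-1)), (-base)))))) -> true; base = -8; delta = 1; delta = -19; [pos=0]; delta = -19; the idx loop: no iterations; shift = -96; return -1824
-912 and -1824 differ, so these are not the same function on this domain.
verdict: not equivalent; witness: base=-4, step=2
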